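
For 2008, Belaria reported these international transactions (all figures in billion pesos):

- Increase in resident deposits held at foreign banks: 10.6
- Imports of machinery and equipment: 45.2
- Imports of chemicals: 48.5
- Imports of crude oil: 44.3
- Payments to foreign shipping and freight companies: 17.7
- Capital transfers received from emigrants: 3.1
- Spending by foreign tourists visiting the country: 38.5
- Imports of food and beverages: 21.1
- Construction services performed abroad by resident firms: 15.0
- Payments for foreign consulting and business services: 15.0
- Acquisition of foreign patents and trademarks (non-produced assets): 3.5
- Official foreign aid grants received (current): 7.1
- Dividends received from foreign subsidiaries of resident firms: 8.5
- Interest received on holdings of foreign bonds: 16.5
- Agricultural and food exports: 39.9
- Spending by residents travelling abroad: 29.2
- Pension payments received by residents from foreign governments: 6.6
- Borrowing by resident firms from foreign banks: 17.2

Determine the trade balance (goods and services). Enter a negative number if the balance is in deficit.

Goods: -44.3 - 45.2 - 48.5 - 21.1 + 39.9 = -119.2
Services: -15.0 - 17.7 - 29.2 + 15.0 + 38.5 = -8.4
Trade balance = -119.2 + (-8.4) = -127.6
(Excluded from the trade balance — financial account: increase in resident deposits held at foreign banks 10.6, borrowing by resident firms from foreign banks 17.2; capital account: capital transfers received from emigrants 3.1, acquisition of foreign patents and trademarks (non-produced assets) 3.5; secondary income: official foreign aid grants received (current) 7.1, pension payments received by residents from foreign governments 6.6; primary income: dividends received from foreign subsidiaries of resident firms 8.5, interest received on holdings of foreign bonds 16.5.)

-127.6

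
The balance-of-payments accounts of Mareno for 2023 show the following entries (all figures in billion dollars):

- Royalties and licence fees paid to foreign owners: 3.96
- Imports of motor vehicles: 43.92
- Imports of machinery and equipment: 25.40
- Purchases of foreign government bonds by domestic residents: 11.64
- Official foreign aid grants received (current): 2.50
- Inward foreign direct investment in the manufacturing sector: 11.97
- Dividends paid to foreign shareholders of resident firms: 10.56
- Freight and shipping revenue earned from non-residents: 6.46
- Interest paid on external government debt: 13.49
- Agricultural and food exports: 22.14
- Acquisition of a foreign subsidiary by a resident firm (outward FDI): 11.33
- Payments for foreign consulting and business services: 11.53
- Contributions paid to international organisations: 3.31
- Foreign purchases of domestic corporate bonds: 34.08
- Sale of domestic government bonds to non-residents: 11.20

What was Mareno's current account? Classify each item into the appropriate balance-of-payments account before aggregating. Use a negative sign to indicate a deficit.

-81.07

Goods: -43.92 + 22.14 - 25.40 = -47.18
Services: 6.46 - 3.96 - 11.53 = -9.03
Primary income: -10.56 - 13.49 = -24.05
Secondary income: 2.50 - 3.31 = -0.81
Current account = (-47.18) + (-9.03) + (-24.05) + (-0.81) = -81.07
(Excluded from the current account — financial account: purchases of foreign government bonds by domestic residents 11.64, inward foreign direct investment in the manufacturing sector 11.97, acquisition of a foreign subsidiary by a resident firm (outward FDI) 11.33, foreign purchases of domestic corporate bonds 34.08, sale of domestic government bonds to non-residents 11.20.)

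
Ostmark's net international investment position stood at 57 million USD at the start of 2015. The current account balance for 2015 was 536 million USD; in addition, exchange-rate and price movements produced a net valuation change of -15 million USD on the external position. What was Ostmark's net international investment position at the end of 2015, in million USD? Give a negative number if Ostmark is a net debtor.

Change in NIIP = current account + net valuation change = 536 + (-15) = 521
End-of-year NIIP = 57 + 521 = 578

578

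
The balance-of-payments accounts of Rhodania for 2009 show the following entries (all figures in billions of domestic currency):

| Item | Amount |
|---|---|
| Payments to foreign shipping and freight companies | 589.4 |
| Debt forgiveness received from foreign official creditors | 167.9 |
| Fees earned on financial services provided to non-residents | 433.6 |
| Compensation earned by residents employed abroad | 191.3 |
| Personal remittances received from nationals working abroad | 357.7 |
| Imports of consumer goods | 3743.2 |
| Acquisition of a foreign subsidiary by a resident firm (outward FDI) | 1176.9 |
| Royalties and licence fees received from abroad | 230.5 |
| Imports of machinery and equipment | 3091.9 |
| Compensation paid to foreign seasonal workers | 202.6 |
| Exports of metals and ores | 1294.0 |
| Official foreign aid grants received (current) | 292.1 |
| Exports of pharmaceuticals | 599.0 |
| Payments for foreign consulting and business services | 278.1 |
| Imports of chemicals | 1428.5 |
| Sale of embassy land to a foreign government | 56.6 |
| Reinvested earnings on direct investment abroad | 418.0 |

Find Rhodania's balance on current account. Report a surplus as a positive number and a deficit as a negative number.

-5517.5

Goods: 1294.0 - 1428.5 - 3743.2 - 3091.9 + 599.0 = -6370.6
Services: -278.1 - 589.4 + 433.6 + 230.5 = -203.4
Primary income: 191.3 - 202.6 + 418.0 = 406.7
Secondary income: 292.1 + 357.7 = 649.8
Current account = (-6370.6) + (-203.4) + 406.7 + 649.8 = -5517.5
(Excluded from the current account — capital account: debt forgiveness received from foreign official creditors 167.9, sale of embassy land to a foreign government 56.6; financial account: acquisition of a foreign subsidiary by a resident firm (outward FDI) 1176.9.)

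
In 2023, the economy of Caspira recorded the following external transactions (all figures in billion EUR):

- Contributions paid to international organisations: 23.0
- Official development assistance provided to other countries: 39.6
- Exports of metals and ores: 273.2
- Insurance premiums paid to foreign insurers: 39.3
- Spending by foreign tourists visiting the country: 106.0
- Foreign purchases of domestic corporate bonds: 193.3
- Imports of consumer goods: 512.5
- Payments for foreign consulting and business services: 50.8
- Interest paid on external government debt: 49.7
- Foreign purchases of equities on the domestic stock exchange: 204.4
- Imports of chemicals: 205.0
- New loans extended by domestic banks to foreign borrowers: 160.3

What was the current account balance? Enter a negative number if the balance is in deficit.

Goods: -205.0 + 273.2 - 512.5 = -444.3
Services: -39.3 + 106.0 - 50.8 = 15.9
Primary income: -49.7
Secondary income: -23.0 - 39.6 = -62.6
Current account = (-444.3) + 15.9 + (-49.7) + (-62.6) = -540.7
(Excluded from the current account — financial account: foreign purchases of domestic corporate bonds 193.3, foreign purchases of equities on the domestic stock exchange 204.4, new loans extended by domestic banks to foreign borrowers 160.3.)

-540.7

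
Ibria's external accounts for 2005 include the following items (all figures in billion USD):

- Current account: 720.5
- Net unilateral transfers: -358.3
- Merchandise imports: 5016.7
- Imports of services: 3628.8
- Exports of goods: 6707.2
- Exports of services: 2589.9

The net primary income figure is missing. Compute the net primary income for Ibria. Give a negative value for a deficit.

Current account = goods balance + services balance + net primary income + net secondary income
Sum of the known components = 293.3
Net primary income = CA - (known components) = 720.5 - 293.3 = 427.2

427.2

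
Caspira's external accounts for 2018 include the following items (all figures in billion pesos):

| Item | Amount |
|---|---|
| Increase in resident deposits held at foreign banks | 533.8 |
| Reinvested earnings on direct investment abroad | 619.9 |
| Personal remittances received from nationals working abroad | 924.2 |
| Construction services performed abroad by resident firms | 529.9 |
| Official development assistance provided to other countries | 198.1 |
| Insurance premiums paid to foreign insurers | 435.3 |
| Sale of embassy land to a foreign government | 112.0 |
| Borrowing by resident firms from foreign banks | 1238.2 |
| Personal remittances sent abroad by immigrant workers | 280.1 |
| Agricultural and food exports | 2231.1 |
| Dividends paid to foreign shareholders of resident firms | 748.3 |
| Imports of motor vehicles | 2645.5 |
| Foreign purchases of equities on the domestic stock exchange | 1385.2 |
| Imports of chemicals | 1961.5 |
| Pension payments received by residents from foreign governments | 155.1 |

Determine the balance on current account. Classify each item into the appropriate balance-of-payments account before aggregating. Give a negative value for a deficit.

-1808.6

Goods: 2231.1 - 1961.5 - 2645.5 = -2375.9
Services: -435.3 + 529.9 = 94.6
Primary income: 619.9 - 748.3 = -128.4
Secondary income: 924.2 - 198.1 + 155.1 - 280.1 = 601.1
Current account = (-2375.9) + 94.6 + (-128.4) + 601.1 = -1808.6
(Excluded from the current account — financial account: increase in resident deposits held at foreign banks 533.8, borrowing by resident firms from foreign banks 1238.2, foreign purchases of equities on the domestic stock exchange 1385.2; capital account: sale of embassy land to a foreign government 112.0.)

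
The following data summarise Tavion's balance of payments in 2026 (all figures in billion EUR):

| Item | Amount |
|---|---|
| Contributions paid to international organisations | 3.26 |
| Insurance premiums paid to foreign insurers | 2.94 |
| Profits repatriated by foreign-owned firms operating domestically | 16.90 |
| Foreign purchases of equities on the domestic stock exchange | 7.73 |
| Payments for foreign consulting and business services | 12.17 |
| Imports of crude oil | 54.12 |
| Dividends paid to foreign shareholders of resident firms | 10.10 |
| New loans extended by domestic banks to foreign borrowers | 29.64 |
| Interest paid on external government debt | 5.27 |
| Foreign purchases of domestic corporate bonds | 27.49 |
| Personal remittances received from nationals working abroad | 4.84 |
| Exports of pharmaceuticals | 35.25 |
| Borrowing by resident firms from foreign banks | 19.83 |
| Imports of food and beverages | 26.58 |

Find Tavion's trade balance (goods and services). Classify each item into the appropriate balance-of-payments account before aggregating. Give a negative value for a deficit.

Goods: -26.58 - 54.12 + 35.25 = -45.45
Services: -2.94 - 12.17 = -15.11
Trade balance = -45.45 + (-15.11) = -60.56
(Excluded from the trade balance — secondary income: contributions paid to international organisations 3.26, personal remittances received from nationals working abroad 4.84; primary income: profits repatriated by foreign-owned firms operating domestically 16.90, dividends paid to foreign shareholders of resident firms 10.10, interest paid on external government debt 5.27; financial account: foreign purchases of equities on the domestic stock exchange 7.73, new loans extended by domestic banks to foreign borrowers 29.64, foreign purchases of domestic corporate bonds 27.49, borrowing by resident firms from foreign banks 19.83.)

-60.56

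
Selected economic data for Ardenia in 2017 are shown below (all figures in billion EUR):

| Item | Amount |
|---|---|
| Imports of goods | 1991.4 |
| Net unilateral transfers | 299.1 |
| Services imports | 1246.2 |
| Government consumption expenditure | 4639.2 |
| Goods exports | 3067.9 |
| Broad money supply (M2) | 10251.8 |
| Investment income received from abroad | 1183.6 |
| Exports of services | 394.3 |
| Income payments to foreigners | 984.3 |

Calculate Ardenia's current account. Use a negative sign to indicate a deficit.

Goods balance = 3067.9 - 1991.4 = 1076.5
Services balance = 394.3 - 1246.2 = -851.9
Trade balance (goods + services) = 1076.5 + (-851.9) = 224.6
Net primary income = 1183.6 - 984.3 = 199.3
Net secondary income = 299.1
Current account = 224.6 + 199.3 + 299.1 = 723.0

723.0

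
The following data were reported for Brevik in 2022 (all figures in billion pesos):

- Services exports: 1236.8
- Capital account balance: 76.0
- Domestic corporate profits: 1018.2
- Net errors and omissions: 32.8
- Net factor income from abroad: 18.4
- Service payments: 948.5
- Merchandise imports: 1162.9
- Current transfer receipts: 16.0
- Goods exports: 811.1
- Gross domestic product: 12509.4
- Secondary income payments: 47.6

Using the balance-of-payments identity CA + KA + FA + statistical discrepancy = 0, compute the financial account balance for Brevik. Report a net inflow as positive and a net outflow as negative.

Goods balance = 811.1 - 1162.9 = -351.8
Services balance = 1236.8 - 948.5 = 288.3
Trade balance (goods + services) = -351.8 + 288.3 = -63.5
Net primary income = 18.4
Net secondary income = 16.0 - 47.6 = -31.6
Current account = -63.5 + 18.4 + (-31.6) = -76.7
Financial account = -(-76.7 + 76.0 + 32.8) = -32.1

-32.1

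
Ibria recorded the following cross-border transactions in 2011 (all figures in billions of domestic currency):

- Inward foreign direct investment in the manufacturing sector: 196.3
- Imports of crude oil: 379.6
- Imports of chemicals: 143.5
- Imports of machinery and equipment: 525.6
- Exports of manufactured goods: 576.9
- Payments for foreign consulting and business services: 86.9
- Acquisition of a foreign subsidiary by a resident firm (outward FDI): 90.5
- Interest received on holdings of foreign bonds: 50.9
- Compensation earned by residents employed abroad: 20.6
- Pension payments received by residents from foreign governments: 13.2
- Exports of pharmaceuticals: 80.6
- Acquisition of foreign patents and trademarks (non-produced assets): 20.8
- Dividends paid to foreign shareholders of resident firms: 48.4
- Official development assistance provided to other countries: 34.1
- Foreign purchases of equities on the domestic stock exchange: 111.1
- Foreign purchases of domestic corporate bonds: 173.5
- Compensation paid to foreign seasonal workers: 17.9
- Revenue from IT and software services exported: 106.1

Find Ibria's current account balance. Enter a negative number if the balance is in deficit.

Goods: 576.9 - 525.6 + 80.6 - 143.5 - 379.6 = -391.2
Services: -86.9 + 106.1 = 19.2
Primary income: -17.9 + 20.6 - 48.4 + 50.9 = 5.2
Secondary income: -34.1 + 13.2 = -20.9
Current account = (-391.2) + 19.2 + 5.2 + (-20.9) = -387.7
(Excluded from the current account — financial account: inward foreign direct investment in the manufacturing sector 196.3, acquisition of a foreign subsidiary by a resident firm (outward FDI) 90.5, foreign purchases of equities on the domestic stock exchange 111.1, foreign purchases of domestic corporate bonds 173.5; capital account: acquisition of foreign patents and trademarks (non-produced assets) 20.8.)

-387.7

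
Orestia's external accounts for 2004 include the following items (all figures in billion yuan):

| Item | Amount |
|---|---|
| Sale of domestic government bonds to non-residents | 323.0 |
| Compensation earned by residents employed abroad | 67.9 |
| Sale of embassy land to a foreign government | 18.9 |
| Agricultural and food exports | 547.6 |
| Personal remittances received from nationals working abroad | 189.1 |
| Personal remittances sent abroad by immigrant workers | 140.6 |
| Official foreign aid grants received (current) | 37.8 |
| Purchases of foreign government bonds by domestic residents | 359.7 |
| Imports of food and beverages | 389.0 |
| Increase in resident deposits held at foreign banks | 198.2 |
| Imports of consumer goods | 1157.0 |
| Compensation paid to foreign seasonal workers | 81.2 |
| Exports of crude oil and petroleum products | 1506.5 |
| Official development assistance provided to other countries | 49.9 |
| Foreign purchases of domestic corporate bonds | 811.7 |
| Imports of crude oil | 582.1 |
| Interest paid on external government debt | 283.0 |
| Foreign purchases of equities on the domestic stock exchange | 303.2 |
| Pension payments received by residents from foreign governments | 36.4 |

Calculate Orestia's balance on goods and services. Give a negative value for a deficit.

-74.0

Goods: -1157.0 + 1506.5 - 389.0 - 582.1 + 547.6 = -74.0
Trade balance = -74.0 + 0.0 = -74.0
(Excluded from the trade balance — financial account: sale of domestic government bonds to non-residents 323.0, purchases of foreign government bonds by domestic residents 359.7, increase in resident deposits held at foreign banks 198.2, foreign purchases of domestic corporate bonds 811.7, foreign purchases of equities on the domestic stock exchange 303.2; primary income: compensation earned by residents employed abroad 67.9, compensation paid to foreign seasonal workers 81.2, interest paid on external government debt 283.0; capital account: sale of embassy land to a foreign government 18.9; secondary income: personal remittances received from nationals working abroad 189.1, personal remittances sent abroad by immigrant workers 140.6, official foreign aid grants received (current) 37.8, official development assistance provided to other countries 49.9, pension payments received by residents from foreign governments 36.4.)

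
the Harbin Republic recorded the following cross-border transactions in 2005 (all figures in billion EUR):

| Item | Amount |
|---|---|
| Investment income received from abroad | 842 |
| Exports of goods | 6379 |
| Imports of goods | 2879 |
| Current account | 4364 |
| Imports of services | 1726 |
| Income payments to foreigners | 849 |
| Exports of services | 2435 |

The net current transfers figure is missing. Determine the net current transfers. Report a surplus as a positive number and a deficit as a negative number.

162

Current account = goods balance + services balance + net primary income + net secondary income
Sum of the known components = 4202
Net current transfers = CA - (known components) = 4364 - 4202 = 162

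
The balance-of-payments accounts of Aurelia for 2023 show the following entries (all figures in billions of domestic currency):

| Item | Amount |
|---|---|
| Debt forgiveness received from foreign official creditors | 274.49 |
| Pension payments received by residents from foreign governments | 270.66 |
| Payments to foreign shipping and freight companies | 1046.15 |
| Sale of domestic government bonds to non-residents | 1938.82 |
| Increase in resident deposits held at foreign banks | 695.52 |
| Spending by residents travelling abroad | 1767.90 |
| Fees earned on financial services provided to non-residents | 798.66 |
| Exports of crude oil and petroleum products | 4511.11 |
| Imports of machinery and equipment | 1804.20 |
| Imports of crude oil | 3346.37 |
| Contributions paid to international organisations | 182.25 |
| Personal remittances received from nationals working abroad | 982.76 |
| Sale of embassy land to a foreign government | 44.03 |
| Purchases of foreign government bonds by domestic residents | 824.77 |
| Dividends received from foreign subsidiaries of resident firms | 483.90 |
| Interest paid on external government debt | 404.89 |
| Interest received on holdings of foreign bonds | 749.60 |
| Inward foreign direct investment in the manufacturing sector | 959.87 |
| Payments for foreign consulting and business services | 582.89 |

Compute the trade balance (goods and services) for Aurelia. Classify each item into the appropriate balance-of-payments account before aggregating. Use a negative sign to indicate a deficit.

Goods: -3346.37 - 1804.20 + 4511.11 = -639.46
Services: -1767.90 + 798.66 - 1046.15 - 582.89 = -2598.28
Trade balance = -639.46 + (-2598.28) = -3237.74
(Excluded from the trade balance — capital account: debt forgiveness received from foreign official creditors 274.49, sale of embassy land to a foreign government 44.03; secondary income: pension payments received by residents from foreign governments 270.66, contributions paid to international organisations 182.25, personal remittances received from nationals working abroad 982.76; financial account: sale of domestic government bonds to non-residents 1938.82, increase in resident deposits held at foreign banks 695.52, purchases of foreign government bonds by domestic residents 824.77, inward foreign direct investment in the manufacturing sector 959.87; primary income: dividends received from foreign subsidiaries of resident firms 483.90, interest paid on external government debt 404.89, interest received on holdings of foreign bonds 749.60.)

-3237.74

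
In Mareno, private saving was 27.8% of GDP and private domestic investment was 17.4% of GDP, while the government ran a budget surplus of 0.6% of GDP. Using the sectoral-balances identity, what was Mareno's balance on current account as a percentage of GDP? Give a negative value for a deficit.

By the sectoral-balances identity, CA = (S_private - I) + (T - G).
Private balance = 27.8 - 17.4 = 10.4
Government balance (T - G) = 0.6
CA = 10.4 + 0.6 = 11.0

11.0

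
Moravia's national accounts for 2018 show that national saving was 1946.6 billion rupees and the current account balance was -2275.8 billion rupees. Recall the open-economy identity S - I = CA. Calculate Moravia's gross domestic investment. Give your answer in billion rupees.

I = S - CA = 1946.6 - (-2275.8) = 4222.4

4222.4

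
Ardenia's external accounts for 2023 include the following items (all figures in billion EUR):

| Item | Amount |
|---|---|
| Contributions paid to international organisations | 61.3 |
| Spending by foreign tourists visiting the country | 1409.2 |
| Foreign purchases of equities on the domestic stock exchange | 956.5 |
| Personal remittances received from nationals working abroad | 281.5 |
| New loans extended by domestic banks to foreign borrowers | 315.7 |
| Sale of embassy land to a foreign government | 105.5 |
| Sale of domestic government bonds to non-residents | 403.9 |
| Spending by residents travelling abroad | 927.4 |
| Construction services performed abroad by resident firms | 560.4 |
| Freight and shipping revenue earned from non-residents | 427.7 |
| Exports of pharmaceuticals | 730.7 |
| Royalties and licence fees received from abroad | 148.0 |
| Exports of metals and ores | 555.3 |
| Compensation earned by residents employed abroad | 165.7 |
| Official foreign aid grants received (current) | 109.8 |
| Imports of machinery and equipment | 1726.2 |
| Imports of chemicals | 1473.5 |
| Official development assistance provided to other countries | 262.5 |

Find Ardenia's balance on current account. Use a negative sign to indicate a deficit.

Goods: -1726.2 - 1473.5 + 730.7 + 555.3 = -1913.7
Services: 560.4 + 427.7 + 1409.2 - 927.4 + 148.0 = 1617.9
Primary income: 165.7
Secondary income: -61.3 - 262.5 + 109.8 + 281.5 = 67.5
Current account = (-1913.7) + 1617.9 + 165.7 + 67.5 = -62.6
(Excluded from the current account — financial account: foreign purchases of equities on the domestic stock exchange 956.5, new loans extended by domestic banks to foreign borrowers 315.7, sale of domestic government bonds to non-residents 403.9; capital account: sale of embassy land to a foreign government 105.5.)

-62.6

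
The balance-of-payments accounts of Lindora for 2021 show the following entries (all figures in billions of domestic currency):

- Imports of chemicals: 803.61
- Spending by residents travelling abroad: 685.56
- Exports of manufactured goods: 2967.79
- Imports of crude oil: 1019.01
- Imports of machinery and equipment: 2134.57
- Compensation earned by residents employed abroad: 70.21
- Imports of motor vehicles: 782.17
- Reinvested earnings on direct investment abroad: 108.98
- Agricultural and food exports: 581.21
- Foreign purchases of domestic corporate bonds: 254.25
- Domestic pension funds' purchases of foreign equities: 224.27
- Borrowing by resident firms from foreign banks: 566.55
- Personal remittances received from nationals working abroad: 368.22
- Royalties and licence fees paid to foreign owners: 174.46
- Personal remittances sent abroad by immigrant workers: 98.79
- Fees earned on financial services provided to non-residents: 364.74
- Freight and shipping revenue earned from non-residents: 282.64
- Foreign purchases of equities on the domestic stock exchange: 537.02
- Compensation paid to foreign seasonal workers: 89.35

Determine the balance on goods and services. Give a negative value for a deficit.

Goods: 581.21 - 2134.57 - 803.61 + 2967.79 - 1019.01 - 782.17 = -1190.36
Services: -174.46 + 364.74 - 685.56 + 282.64 = -212.64
Trade balance = -1190.36 + (-212.64) = -1403.00
(Excluded from the trade balance — primary income: compensation earned by residents employed abroad 70.21, reinvested earnings on direct investment abroad 108.98, compensation paid to foreign seasonal workers 89.35; financial account: foreign purchases of domestic corporate bonds 254.25, domestic pension funds' purchases of foreign equities 224.27, borrowing by resident firms from foreign banks 566.55, foreign purchases of equities on the domestic stock exchange 537.02; secondary income: personal remittances received from nationals working abroad 368.22, personal remittances sent abroad by immigrant workers 98.79.)

-1403.00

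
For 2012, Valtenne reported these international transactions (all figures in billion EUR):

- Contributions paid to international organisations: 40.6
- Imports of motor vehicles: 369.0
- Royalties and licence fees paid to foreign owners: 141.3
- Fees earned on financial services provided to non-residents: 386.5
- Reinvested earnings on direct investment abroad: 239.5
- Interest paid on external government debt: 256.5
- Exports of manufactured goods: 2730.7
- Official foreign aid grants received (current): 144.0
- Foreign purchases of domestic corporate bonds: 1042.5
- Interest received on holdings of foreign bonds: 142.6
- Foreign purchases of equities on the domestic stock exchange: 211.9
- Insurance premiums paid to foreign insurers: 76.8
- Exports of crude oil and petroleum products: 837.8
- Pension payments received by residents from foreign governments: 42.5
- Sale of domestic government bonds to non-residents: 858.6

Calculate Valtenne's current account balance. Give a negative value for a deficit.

3639.4

Goods: -369.0 + 837.8 + 2730.7 = 3199.5
Services: -141.3 - 76.8 + 386.5 = 168.4
Primary income: 142.6 + 239.5 - 256.5 = 125.6
Secondary income: 144.0 + 42.5 - 40.6 = 145.9
Current account = 3199.5 + 168.4 + 125.6 + 145.9 = 3639.4
(Excluded from the current account — financial account: foreign purchases of domestic corporate bonds 1042.5, foreign purchases of equities on the domestic stock exchange 211.9, sale of domestic government bonds to non-residents 858.6.)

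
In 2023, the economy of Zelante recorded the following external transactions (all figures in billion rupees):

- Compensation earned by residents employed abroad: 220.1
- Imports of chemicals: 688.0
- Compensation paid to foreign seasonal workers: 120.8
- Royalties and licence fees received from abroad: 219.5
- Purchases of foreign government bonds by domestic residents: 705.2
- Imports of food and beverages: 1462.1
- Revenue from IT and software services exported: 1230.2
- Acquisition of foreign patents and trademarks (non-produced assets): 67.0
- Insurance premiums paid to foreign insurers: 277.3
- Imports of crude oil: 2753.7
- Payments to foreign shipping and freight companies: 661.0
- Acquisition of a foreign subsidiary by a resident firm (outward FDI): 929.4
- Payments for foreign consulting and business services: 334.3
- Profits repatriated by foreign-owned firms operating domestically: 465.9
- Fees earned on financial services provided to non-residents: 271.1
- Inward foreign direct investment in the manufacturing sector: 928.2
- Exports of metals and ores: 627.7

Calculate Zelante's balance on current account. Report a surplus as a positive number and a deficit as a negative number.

Goods: -688.0 + 627.7 - 2753.7 - 1462.1 = -4276.1
Services: -661.0 + 271.1 - 334.3 + 219.5 + 1230.2 - 277.3 = 448.2
Primary income: -465.9 - 120.8 + 220.1 = -366.6
Current account = (-4276.1) + 448.2 + (-366.6) = -4194.5
(Excluded from the current account — financial account: purchases of foreign government bonds by domestic residents 705.2, acquisition of a foreign subsidiary by a resident firm (outward FDI) 929.4, inward foreign direct investment in the manufacturing sector 928.2; capital account: acquisition of foreign patents and trademarks (non-produced assets) 67.0.)

-4194.5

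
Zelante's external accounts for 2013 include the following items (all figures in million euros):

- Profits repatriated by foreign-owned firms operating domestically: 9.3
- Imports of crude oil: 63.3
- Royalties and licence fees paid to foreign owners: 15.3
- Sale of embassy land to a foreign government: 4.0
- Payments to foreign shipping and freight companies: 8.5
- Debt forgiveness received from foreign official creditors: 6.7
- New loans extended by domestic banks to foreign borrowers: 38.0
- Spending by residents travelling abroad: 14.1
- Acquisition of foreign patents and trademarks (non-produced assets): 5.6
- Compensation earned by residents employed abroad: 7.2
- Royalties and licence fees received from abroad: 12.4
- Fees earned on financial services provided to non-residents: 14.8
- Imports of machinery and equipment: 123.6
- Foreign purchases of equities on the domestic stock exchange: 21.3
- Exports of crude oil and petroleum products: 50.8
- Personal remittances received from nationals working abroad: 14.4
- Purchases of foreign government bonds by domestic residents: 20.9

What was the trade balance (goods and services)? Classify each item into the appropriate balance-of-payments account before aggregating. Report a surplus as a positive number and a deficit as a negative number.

Goods: 50.8 - 63.3 - 123.6 = -136.1
Services: 14.8 - 8.5 - 15.3 - 14.1 + 12.4 = -10.7
Trade balance = -136.1 + (-10.7) = -146.8
(Excluded from the trade balance — primary income: profits repatriated by foreign-owned firms operating domestically 9.3, compensation earned by residents employed abroad 7.2; capital account: sale of embassy land to a foreign government 4.0, debt forgiveness received from foreign official creditors 6.7, acquisition of foreign patents and trademarks (non-produced assets) 5.6; financial account: new loans extended by domestic banks to foreign borrowers 38.0, foreign purchases of equities on the domestic stock exchange 21.3, purchases of foreign government bonds by domestic residents 20.9; secondary income: personal remittances received from nationals working abroad 14.4.)

-146.8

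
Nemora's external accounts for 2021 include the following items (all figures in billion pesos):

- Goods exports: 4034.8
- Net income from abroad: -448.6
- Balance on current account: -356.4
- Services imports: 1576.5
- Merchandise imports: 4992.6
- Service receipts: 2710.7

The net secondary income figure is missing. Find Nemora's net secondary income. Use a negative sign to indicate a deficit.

-84.2

Current account = goods balance + services balance + net primary income + net secondary income
Sum of the known components = -272.2
Net secondary income = CA - (known components) = -356.4 - (-272.2) = -84.2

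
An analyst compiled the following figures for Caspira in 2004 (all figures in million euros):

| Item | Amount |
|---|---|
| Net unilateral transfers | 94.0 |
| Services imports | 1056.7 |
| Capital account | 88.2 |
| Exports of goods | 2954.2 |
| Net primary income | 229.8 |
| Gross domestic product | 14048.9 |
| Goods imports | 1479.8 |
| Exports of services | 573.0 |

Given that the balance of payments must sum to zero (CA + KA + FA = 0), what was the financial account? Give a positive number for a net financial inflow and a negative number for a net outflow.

-1402.7

Goods balance = 2954.2 - 1479.8 = 1474.4
Services balance = 573.0 - 1056.7 = -483.7
Trade balance (goods + services) = 1474.4 + (-483.7) = 990.7
Net primary income = 229.8
Net secondary income = 94.0
Current account = 990.7 + 229.8 + 94.0 = 1314.5
Financial account = -(1314.5 + 88.2) = -1402.7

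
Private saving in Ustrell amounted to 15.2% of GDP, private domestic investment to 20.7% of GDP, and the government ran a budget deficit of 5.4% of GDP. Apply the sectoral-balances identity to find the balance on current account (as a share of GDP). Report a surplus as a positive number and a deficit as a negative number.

-10.9

By the sectoral-balances identity, CA = (S_private - I) + (T - G).
Private balance = 15.2 - 20.7 = -5.5
Government balance (T - G) = -5.4
CA = -5.5 + (-5.4) = -10.9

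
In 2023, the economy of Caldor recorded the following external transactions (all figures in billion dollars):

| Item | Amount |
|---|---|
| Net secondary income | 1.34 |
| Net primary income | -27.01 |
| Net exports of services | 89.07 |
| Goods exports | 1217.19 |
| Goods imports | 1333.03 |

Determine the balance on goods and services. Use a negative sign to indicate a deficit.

Goods balance = 1217.19 - 1333.03 = -115.84
Services balance = 89.07
Trade balance (goods + services) = -115.84 + 89.07 = -26.77

-26.77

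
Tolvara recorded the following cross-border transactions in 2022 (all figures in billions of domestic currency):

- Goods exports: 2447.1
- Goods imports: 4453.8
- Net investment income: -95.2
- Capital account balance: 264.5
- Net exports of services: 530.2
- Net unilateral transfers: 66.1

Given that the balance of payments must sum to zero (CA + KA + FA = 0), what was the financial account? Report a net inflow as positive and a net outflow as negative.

1241.1

Goods balance = 2447.1 - 4453.8 = -2006.7
Services balance = 530.2
Trade balance (goods + services) = -2006.7 + 530.2 = -1476.5
Net primary income = -95.2
Net secondary income = 66.1
Current account = -1476.5 + (-95.2) + 66.1 = -1505.6
Financial account = -(-1505.6 + 264.5) = 1241.1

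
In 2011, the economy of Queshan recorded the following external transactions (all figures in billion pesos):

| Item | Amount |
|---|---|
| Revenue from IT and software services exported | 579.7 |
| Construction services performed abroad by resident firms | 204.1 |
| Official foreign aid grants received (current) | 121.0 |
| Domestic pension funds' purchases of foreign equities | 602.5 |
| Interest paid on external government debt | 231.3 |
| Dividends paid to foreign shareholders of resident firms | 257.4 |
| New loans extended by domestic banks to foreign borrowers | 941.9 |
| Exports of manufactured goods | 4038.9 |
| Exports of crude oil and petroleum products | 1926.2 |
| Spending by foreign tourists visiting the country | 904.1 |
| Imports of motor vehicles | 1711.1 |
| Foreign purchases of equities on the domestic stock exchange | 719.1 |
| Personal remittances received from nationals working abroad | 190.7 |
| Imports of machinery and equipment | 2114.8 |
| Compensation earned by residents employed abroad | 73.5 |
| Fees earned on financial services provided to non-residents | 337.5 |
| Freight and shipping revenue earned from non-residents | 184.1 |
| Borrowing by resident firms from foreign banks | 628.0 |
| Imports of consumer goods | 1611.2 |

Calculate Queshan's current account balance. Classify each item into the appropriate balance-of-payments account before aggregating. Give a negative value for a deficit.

2634.0

Goods: 1926.2 - 1611.2 - 2114.8 - 1711.1 + 4038.9 = 528.0
Services: 337.5 + 204.1 + 579.7 + 904.1 + 184.1 = 2209.5
Primary income: -257.4 - 231.3 + 73.5 = -415.2
Secondary income: 121.0 + 190.7 = 311.7
Current account = 528.0 + 2209.5 + (-415.2) + 311.7 = 2634.0
(Excluded from the current account — financial account: domestic pension funds' purchases of foreign equities 602.5, new loans extended by domestic banks to foreign borrowers 941.9, foreign purchases of equities on the domestic stock exchange 719.1, borrowing by resident firms from foreign banks 628.0.)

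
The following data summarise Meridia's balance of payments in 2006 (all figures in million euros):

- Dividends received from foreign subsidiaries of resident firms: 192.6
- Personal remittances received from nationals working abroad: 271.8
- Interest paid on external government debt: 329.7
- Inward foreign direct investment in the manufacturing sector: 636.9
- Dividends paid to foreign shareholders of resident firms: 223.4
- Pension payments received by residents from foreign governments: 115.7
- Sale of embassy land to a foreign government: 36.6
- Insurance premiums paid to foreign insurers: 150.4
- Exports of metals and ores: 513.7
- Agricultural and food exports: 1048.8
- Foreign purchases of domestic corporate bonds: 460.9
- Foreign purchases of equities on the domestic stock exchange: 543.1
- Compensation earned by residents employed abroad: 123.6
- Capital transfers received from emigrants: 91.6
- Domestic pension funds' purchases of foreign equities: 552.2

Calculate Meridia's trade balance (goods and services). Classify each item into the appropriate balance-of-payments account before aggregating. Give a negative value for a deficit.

Goods: 1048.8 + 513.7 = 1562.5
Services: -150.4
Trade balance = 1562.5 + (-150.4) = 1412.1
(Excluded from the trade balance — primary income: dividends received from foreign subsidiaries of resident firms 192.6, interest paid on external government debt 329.7, dividends paid to foreign shareholders of resident firms 223.4, compensation earned by residents employed abroad 123.6; secondary income: personal remittances received from nationals working abroad 271.8, pension payments received by residents from foreign governments 115.7; financial account: inward foreign direct investment in the manufacturing sector 636.9, foreign purchases of domestic corporate bonds 460.9, foreign purchases of equities on the domestic stock exchange 543.1, domestic pension funds' purchases of foreign equities 552.2; capital account: sale of embassy land to a foreign government 36.6, capital transfers received from emigrants 91.6.)

1412.1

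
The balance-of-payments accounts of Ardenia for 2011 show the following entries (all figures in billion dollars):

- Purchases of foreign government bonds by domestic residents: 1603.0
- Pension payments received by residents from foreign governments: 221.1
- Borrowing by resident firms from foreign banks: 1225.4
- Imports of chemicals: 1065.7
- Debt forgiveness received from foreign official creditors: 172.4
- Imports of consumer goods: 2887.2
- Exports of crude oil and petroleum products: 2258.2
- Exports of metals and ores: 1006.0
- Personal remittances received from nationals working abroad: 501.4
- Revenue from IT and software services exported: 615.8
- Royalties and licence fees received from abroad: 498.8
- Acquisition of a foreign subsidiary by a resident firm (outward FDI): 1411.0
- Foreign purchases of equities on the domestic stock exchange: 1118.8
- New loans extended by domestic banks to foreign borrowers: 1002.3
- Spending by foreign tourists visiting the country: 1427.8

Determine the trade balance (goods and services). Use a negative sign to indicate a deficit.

1853.7

Goods: -2887.2 + 1006.0 - 1065.7 + 2258.2 = -688.7
Services: 615.8 + 1427.8 + 498.8 = 2542.4
Trade balance = -688.7 + 2542.4 = 1853.7
(Excluded from the trade balance — financial account: purchases of foreign government bonds by domestic residents 1603.0, borrowing by resident firms from foreign banks 1225.4, acquisition of a foreign subsidiary by a resident firm (outward FDI) 1411.0, foreign purchases of equities on the domestic stock exchange 1118.8, new loans extended by domestic banks to foreign borrowers 1002.3; secondary income: pension payments received by residents from foreign governments 221.1, personal remittances received from nationals working abroad 501.4; capital account: debt forgiveness received from foreign official creditors 172.4.)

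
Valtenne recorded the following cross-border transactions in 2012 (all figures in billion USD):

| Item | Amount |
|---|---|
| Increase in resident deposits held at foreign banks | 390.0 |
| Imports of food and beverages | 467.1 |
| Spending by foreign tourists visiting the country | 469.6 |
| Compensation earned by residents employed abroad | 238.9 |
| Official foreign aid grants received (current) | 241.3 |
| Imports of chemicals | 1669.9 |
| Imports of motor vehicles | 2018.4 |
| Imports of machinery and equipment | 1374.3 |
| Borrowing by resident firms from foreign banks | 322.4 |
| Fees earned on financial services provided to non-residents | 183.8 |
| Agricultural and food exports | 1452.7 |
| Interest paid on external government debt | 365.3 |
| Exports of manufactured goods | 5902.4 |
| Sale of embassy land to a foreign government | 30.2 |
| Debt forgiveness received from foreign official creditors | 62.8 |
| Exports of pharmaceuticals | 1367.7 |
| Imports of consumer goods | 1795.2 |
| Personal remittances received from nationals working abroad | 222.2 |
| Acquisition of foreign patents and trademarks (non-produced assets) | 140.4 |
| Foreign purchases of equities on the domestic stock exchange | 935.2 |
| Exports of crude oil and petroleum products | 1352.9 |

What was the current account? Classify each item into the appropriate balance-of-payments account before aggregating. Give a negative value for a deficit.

3741.3

Goods: 1367.7 - 2018.4 + 1352.9 - 1374.3 - 1669.9 + 1452.7 - 467.1 + 5902.4 - 1795.2 = 2750.8
Services: 469.6 + 183.8 = 653.4
Primary income: 238.9 - 365.3 = -126.4
Secondary income: 222.2 + 241.3 = 463.5
Current account = 2750.8 + 653.4 + (-126.4) + 463.5 = 3741.3
(Excluded from the current account — financial account: increase in resident deposits held at foreign banks 390.0, borrowing by resident firms from foreign banks 322.4, foreign purchases of equities on the domestic stock exchange 935.2; capital account: sale of embassy land to a foreign government 30.2, debt forgiveness received from foreign official creditors 62.8, acquisition of foreign patents and trademarks (non-produced assets) 140.4.)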